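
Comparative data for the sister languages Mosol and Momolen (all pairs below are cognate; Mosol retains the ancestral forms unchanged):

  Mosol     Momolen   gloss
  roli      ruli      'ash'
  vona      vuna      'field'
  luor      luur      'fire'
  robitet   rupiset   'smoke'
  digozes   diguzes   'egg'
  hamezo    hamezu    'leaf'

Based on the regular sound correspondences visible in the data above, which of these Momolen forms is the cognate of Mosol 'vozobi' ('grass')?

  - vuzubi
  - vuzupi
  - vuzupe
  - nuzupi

vuzupi

roli ~ ruli, digozes ~ diguzes — Mosol o corresponds to Momolen u after a consonant, before a consonant other than r, m, n, p, b, f, v.
robitet ~ rupiset — Mosol o corresponds to Momolen u after a consonant, before a labial obstruent.
robitet ~ rupiset — Mosol b corresponds to Momolen p between vowels (before a front vowel).
Applying these to Mosol 'vozobi':
  vozobi → vuzobi   (o→u after a consonant, before a consonant other than r, m, n, p, b, f, v)
  vuzobi → vuzubi   (o→u after a consonant, before a labial obstruent)
  vuzubi → vuzupi   (b→p between vowels (before a front vowel))
So the Momolen cognate is 'vuzupi'.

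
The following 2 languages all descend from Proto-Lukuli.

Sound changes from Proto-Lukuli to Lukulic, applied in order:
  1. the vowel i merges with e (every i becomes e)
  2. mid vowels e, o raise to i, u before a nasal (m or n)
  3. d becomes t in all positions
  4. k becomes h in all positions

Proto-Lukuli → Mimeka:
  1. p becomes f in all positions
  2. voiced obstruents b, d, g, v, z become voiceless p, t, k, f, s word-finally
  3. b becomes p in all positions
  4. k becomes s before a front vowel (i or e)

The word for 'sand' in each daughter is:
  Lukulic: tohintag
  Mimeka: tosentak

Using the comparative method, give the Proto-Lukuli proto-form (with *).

Position 8: Lukulic has g, Mimeka has k. Lukulic preserves g here (none of its changes turn any other segment into g), so the proto-segment is *g.
Position 3: Lukulic has h, Mimeka has s. Taking the neighbouring segments as reconstructed: Lukulic h could go back to *k or *h; Mimeka s could go back to *k or *s — the one source consistent with every daughter is *k.
Position 4: Lukulic has i, Mimeka has e. Mimeka preserves e here (none of its changes turn any other segment into e), so the proto-segment is *e.
Verify the candidate proto-form against each daughter:
Lukulic: start from *tokentag.
  rule 1: no change — tokentag
  rule 2 (pre-nasal raising): tokentag → tokintag
  rule 3: no change — tokintag
  rule 4 (unconditioned shift): tokintag → tohintag
  ⇒ Lukulic tohintag
Mimeka: *tokentag
  tokentag (rule 1 does not apply)
  tokentag → tokentak   [final devoicing]
  tokentak (rule 3 does not apply)
  tokentak → tosentak   [palatalisation]
  giving Mimeka tosentak.
Only *tokentag yields all of Lukulic tohintag, Mimeka tosentak.

*tokentag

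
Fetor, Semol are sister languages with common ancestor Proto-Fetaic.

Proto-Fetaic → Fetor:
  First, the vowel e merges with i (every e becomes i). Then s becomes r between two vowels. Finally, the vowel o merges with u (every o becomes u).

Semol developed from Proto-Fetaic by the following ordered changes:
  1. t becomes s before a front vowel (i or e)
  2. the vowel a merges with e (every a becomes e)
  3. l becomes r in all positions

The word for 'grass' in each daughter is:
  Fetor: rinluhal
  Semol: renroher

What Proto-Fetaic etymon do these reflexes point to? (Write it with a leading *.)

*renlohal

Position 2: Fetor has i, Semol has e. Taking the neighbouring segments as reconstructed: Fetor i could go back to *e or *i; Semol e could go back to *a or *e — the one source consistent with every daughter is *e.
Position 4: Fetor has l, Semol has r. Fetor preserves l here (none of its changes turn any other segment into l), so the proto-segment is *l.
Verify the candidate proto-form against each daughter:
Fetor: *renlohal
  renlohal → rinlohal   [vowel merger]
  rinlohal (rule 2 does not apply)
  rinlohal → rinluhal   [vowel merger]
  giving Fetor rinluhal.
Semol: *renlohal > renlohel > renroher  (by vowel merger, unconditioned shift)
No other proto-form is consistent with every reflex, so the reconstruction is *renlohal.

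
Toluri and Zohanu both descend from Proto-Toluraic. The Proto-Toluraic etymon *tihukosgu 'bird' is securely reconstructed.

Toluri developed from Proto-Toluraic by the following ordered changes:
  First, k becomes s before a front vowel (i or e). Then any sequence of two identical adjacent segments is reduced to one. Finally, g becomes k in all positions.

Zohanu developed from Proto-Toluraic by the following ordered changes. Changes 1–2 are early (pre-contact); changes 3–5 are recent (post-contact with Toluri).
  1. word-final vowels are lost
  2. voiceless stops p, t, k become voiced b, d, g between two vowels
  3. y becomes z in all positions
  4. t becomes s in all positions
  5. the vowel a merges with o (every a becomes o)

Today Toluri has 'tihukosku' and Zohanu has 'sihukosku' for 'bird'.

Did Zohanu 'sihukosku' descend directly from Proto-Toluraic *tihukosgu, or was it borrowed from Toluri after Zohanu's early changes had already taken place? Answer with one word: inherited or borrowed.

borrowed

If inherited, *tihukosgu would pass through all of Zohanu's changes:
Zohanu: start from *tihukosgu.
  rule 1 (apocope): tihukosgu → tihukosg
  rule 2 (intervocalic voicing): tihukosg → tihugosg
  rule 3: no change — tihugosg
  rule 4 (unconditioned shift): tihugosg → sihugosg
  rule 5: no change — sihugosg
  ⇒ Zohanu sihugosg
If borrowed from Toluri 'tihukosku' after the early changes, it would undergo only the recent ones:
  rule 3 (unconditioned shift): no change (tihukosku)
  rule 4 (unconditioned shift): tihukosku → sihukosku
  rule 5 (vowel merger): no change (sihukosku)
  ⇒ as a loan: sihukosku
Zohanu 'sihukosku' matches the loan outcome 'sihukosku', not the inherited 'sihugosg' — it skipped the early Zohanu changes, so it was borrowed from Toluri.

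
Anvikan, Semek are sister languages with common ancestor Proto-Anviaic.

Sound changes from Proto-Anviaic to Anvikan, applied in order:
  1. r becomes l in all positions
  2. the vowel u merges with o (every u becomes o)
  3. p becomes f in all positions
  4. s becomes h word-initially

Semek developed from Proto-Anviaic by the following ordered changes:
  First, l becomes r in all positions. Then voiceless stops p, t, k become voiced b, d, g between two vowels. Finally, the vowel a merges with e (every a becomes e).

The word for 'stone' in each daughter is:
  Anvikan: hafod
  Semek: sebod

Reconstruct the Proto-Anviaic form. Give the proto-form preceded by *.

*sapod

Position 1: Anvikan has h, Semek has s. Semek preserves s here (none of its changes turn any other segment into s), so the proto-segment is *s.
Position 3: Anvikan has f, Semek has b. Taking the neighbouring segments as reconstructed: Anvikan f could go back to *p or *f; Semek b could go back to *p or *b — the one source consistent with every daughter is *p.
Position 2: Anvikan has a, Semek has e. Anvikan preserves a here (none of its changes turn any other segment into a), so the proto-segment is *a.
Verify the candidate proto-form against each daughter:
Anvikan: start from *sapod.
  rule 1: no change — sapod
  rule 2: no change — sapod
  rule 3 (unconditioned shift): sapod → safod
  rule 4 (debuccalisation): safod → hafod
  ⇒ Anvikan hafod
Semek: start from *sapod.
  rule 1: no change — sapod
  rule 2 (intervocalic voicing): sapod → sabod
  rule 3 (vowel merger): sabod → sebod
  ⇒ Semek sebod
Only *sapod yields all of Anvikan hafod, Semek sebod.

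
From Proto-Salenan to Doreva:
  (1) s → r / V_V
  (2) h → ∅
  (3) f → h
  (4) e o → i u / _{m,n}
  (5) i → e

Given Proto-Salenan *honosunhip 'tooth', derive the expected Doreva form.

unorunep

Doreva: *honosunhip > honorunhip > onorunip > unorunip > unorunep  (by rhotacism, h-loss, pre-nasal raising, vowel merger)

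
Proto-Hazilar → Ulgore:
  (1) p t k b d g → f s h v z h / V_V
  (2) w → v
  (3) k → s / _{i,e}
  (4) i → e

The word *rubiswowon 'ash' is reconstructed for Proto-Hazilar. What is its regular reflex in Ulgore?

ruvesvovon

Ulgore: *rubiswowon
  rubiswowon → ruviswowon   [intervocalic lenition]
  ruviswowon → ruvisvovon   [unconditioned shift]
  ruvisvovon (rule 3 does not apply)
  ruvisvovon → ruvesvovon   [vowel merger]
  giving Ulgore ruvesvovon.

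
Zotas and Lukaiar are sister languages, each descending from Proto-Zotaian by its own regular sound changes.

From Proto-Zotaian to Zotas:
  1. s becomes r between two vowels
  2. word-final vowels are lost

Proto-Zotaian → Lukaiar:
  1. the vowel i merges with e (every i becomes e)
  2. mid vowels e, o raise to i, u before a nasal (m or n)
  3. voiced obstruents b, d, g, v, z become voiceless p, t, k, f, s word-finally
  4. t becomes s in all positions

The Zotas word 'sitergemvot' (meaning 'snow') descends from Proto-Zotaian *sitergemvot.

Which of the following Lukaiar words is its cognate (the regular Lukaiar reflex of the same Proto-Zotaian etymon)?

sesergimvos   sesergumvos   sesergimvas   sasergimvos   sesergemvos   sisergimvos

sesergimvos

Lukaiar: *sitergemvot > setergemvot > setergimvot > sesergimvos  (by vowel merger, pre-nasal raising, unconditioned shift)
Only 'sesergimvos' matches the regular Lukaiar development of *sitergemvot.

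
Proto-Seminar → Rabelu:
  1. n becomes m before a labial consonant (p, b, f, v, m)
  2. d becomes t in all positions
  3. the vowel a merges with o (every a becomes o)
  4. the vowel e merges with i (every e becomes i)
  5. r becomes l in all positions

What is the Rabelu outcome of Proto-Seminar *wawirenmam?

wowilimmom

Rabelu: start from *wawirenmam.
  rule 1 (nasal place assimilation): wawirenmam → wawiremmam
  rule 2: no change — wawiremmam
  rule 3 (vowel merger): wawiremmam → wowiremmom
  rule 4 (vowel merger): wowiremmom → wowirimmom
  rule 5 (unconditioned shift): wowirimmom → wowilimmom
  ⇒ Rabelu wowilimmom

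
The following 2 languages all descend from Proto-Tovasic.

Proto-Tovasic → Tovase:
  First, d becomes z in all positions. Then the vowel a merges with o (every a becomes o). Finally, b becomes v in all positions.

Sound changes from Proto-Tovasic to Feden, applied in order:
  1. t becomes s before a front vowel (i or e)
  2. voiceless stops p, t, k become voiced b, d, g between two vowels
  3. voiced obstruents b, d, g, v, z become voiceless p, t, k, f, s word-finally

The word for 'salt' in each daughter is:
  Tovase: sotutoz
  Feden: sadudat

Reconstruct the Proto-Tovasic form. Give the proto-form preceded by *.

*satutad

Position 5: Tovase has t, Feden has d. Tovase preserves t here (none of its changes turn any other segment into t), so the proto-segment is *t.
Position 6: Tovase has o, Feden has a. Feden preserves a here (none of its changes turn any other segment into a), so the proto-segment is *a.
Position 3: Tovase has t, Feden has d. Tovase preserves t here (none of its changes turn any other segment into t), so the proto-segment is *t.
This points to *satutad. Verify forward in each daughter:
Tovase: *satutad > satutaz > sotutoz  (by unconditioned shift, vowel merger)
Feden: *satutad
  satutad (rule 1 does not apply)
  satutad → sadudad   [intervocalic voicing]
  sadudad → sadudat   [final devoicing]
  giving Feden sadudat.
*satutad is the unique common source.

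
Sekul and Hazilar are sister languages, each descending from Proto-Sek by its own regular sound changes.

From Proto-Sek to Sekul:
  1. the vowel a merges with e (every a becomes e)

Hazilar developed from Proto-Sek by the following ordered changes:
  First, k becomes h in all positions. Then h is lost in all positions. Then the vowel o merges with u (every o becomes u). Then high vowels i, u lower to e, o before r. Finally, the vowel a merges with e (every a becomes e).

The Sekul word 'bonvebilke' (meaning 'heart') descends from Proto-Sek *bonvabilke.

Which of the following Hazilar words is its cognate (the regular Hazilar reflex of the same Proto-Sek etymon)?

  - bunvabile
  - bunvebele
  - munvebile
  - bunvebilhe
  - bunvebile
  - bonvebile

Hazilar: start from *bonvabilke.
  rule 1 (unconditioned shift): bonvabilke → bonvabilhe
  rule 2 (h-loss): bonvabilhe → bonvabile
  rule 3 (vowel merger): bonvabile → bunvabile
  rule 4: no change — bunvabile
  rule 5 (vowel merger): bunvabile → bunvebile
  ⇒ Hazilar bunvebile
Only 'bunvebile' matches the regular Hazilar development of *bonvabilke.

bunvebile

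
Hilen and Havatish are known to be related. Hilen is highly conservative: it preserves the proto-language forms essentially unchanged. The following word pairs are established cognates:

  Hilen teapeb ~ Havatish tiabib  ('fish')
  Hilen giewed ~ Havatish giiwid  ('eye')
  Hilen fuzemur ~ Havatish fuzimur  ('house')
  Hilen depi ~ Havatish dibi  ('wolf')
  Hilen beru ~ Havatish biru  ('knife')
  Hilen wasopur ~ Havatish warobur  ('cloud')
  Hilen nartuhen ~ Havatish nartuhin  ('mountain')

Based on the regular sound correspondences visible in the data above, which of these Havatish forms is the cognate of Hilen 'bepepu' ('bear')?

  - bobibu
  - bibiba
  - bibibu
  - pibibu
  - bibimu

depi ~ dibi — Hilen e corresponds to Havatish i after a consonant, before a labial obstruent.
teapeb ~ tiabib — Hilen p corresponds to Havatish b between vowels (before a front vowel).
wasopur ~ warobur — Hilen p corresponds to Havatish b between vowels (before a back vowel).
Applying these to Hilen 'bepepu':
  bepepu → bipepu   (e→i after a consonant, before a labial obstruent)
  bipepu → bibepu   (p→b between vowels (before a front vowel))
  bibepu → bibipu   (e→i after a consonant, before a labial obstruent)
  bibipu → bibibu   (p→b between vowels (before a back vowel))
So the Havatish cognate is 'bibibu'.

bibibu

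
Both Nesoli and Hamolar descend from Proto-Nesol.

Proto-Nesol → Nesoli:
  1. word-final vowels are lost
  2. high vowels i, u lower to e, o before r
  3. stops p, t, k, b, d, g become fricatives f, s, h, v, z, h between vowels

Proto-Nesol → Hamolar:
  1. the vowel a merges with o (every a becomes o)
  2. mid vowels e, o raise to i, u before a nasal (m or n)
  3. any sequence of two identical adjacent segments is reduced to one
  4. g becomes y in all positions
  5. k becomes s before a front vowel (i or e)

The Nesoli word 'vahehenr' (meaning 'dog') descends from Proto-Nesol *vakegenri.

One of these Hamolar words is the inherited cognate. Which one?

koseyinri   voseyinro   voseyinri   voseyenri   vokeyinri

Hamolar: *vakegenri > vokegenri > vokeginri > vokeyinri > voseyinri  (by vowel merger, pre-nasal raising, unconditioned shift, palatalisation)
The other candidates each miss or misapply at least one Hamolar change.

voseyinri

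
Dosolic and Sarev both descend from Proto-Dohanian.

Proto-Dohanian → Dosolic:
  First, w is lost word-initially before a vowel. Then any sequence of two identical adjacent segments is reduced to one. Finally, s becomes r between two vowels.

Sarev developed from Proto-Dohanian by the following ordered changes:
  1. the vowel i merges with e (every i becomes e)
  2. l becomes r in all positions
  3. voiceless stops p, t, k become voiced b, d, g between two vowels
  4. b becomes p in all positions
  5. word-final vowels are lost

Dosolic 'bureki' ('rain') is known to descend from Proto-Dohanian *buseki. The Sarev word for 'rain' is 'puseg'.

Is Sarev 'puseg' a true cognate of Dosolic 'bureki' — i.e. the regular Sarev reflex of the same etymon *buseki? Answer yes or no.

yes

Derive the expected Sarev reflex of *buseki:
Sarev: *buseki > buseke > busege > pusege > puseg  (by vowel merger, intervocalic voicing, unconditioned shift, apocope)
Sarev 'puseg' matches the regular reflex exactly, so the pair is cognate.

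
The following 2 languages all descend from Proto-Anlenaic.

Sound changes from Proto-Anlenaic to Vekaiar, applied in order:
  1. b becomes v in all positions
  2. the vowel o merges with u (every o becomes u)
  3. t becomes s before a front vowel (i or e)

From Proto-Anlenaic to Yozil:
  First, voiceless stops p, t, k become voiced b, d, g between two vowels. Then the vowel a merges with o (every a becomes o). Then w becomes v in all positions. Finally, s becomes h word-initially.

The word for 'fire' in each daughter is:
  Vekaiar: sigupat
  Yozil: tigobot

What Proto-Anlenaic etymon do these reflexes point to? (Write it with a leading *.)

Position 4: Vekaiar has u, Yozil has o. Taking the neighbouring segments as reconstructed: Vekaiar u could go back to *o or *u; Yozil o could go back to *a or *o — the one source consistent with every daughter is *o.
Position 6: Vekaiar has a, Yozil has o. Vekaiar preserves a here (none of its changes turn any other segment into a), so the proto-segment is *a.
This points to *tigopat. Verify forward in each daughter:
Vekaiar: *tigopat
  tigopat (rule 1 does not apply)
  tigopat → tigupat   [vowel merger]
  tigupat → sigupat   [palatalisation]
  giving Vekaiar sigupat.
Yozil: *tigopat
  tigopat → tigobat   [intervocalic voicing]
  tigobat → tigobot   [vowel merger]
  tigobot (rule 3 does not apply)
  tigobot (rule 4 does not apply)
  giving Yozil tigobot.
Only *tigopat yields all of Vekaiar sigupat, Yozil tigobot.

*tigopat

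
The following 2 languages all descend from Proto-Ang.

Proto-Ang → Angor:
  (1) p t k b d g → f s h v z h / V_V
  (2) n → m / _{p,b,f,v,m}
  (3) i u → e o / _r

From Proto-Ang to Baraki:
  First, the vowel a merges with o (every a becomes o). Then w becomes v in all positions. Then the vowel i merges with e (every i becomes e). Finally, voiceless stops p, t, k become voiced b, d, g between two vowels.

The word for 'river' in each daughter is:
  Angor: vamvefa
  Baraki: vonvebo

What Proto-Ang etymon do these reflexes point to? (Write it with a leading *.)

*vanvepa

Position 2: Angor has a, Baraki has o. Angor preserves a here (none of its changes turn any other segment into a), so the proto-segment is *a.
Position 6: Angor has f, Baraki has b. Taking the neighbouring segments as reconstructed: Angor f could go back to *p or *f; Baraki b could go back to *p or *b — the one source consistent with every daughter is *p.
Position 7: Angor has a, Baraki has o. Angor preserves a here (none of its changes turn any other segment into a), so the proto-segment is *a.
Verify the candidate proto-form against each daughter:
Angor: start from *vanvepa.
  rule 1 (intervocalic lenition): vanvepa → vanvefa
  rule 2 (nasal place assimilation): vanvefa → vamvefa
  rule 3: no change — vamvefa
  ⇒ Angor vamvefa
Baraki: start from *vanvepa.
  rule 1 (vowel merger): vanvepa → vonvepo
  rule 2: no change — vonvepo
  rule 3: no change — vonvepo
  rule 4 (intervocalic voicing): vonvepo → vonvebo
  ⇒ Baraki vonvebo
Only *vanvepa yields all of Angor vamvefa, Baraki vonvebo.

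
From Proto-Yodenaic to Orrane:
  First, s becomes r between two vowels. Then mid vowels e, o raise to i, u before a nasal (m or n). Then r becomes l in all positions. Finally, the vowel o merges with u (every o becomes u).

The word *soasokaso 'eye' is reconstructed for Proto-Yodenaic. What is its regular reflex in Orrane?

sualukalu

Orrane: start from *soasokaso.
  rule 1 (rhotacism): soasokaso → soarokaro
  rule 2: no change — soarokaro
  rule 3 (unconditioned shift): soarokaro → soalokalo
  rule 4 (vowel merger): soalokalo → sualukalu
  ⇒ Orrane sualukalu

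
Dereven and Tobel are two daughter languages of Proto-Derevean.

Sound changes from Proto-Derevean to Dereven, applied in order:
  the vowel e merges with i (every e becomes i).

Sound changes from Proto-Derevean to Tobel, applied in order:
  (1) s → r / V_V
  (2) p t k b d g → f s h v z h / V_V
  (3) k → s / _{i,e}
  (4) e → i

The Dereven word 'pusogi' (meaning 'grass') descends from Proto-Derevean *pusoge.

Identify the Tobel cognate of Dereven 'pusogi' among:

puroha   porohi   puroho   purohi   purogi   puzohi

purohi

Tobel: start from *pusoge.
  rule 1 (rhotacism): pusoge → puroge
  rule 2 (intervocalic lenition): puroge → purohe
  rule 3: no change — purohe
  rule 4 (vowel merger): purohe → purohi
  ⇒ Tobel purohi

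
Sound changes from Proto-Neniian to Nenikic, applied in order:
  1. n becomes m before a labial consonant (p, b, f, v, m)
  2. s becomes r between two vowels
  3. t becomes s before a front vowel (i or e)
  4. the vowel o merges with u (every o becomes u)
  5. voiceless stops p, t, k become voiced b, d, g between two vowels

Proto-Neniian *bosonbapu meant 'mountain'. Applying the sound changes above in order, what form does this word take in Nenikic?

Nenikic: *bosonbapu
  bosonbapu → bosombapu   [nasal place assimilation]
  bosombapu → borombapu   [rhotacism]
  borombapu (rule 3 does not apply)
  borombapu → burumbapu   [vowel merger]
  burumbapu → burumbabu   [intervocalic voicing]
  giving Nenikic burumbabu.

burumbabu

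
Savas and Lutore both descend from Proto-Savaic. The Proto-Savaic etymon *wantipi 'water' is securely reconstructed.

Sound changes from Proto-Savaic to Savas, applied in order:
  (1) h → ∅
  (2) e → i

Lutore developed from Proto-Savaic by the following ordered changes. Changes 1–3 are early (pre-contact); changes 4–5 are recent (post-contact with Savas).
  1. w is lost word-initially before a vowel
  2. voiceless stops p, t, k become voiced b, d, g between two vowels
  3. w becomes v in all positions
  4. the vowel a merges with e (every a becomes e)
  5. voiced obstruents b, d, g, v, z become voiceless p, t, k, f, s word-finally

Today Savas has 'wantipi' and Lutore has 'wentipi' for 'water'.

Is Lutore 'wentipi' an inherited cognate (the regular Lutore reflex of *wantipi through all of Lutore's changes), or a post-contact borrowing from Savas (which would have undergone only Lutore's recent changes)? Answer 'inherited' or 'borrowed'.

If inherited, *wantipi would pass through all of Lutore's changes:
Lutore: *wantipi > antipi > antibi > entibi  (by glide loss, intervocalic voicing, vowel merger)
If borrowed from Savas 'wantipi' after the early changes, it would undergo only the recent ones:
  rule 4 (vowel merger): wantipi → wentipi
  rule 5 (final devoicing): no change (wentipi)
  ⇒ as a loan: wentipi
Lutore 'wentipi' matches the loan outcome 'wentipi', not the inherited 'entibi' — it skipped the early Lutore changes, so it was borrowed from Savas.

borrowed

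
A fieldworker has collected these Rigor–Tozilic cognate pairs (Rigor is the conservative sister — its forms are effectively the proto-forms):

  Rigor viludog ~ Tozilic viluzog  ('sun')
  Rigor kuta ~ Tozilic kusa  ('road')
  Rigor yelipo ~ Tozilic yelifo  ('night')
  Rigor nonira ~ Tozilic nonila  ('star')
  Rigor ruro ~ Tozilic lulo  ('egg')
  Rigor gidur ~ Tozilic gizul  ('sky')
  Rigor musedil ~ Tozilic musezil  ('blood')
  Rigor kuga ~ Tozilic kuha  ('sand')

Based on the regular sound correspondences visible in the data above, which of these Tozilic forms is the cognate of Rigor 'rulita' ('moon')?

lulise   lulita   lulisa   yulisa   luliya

ruro ~ lulo — Rigor r corresponds to Tozilic l word-initially before a back vowel.
kuta ~ kusa — Rigor t corresponds to Tozilic s between vowels (before a back vowel).
Applying these to Rigor 'rulita':
  rulita → lulita   (r→l word-initially before a back vowel)
  lulita → lulisa   (t→s between vowels (before a back vowel))
So the Tozilic cognate is 'lulisa'.

lulisa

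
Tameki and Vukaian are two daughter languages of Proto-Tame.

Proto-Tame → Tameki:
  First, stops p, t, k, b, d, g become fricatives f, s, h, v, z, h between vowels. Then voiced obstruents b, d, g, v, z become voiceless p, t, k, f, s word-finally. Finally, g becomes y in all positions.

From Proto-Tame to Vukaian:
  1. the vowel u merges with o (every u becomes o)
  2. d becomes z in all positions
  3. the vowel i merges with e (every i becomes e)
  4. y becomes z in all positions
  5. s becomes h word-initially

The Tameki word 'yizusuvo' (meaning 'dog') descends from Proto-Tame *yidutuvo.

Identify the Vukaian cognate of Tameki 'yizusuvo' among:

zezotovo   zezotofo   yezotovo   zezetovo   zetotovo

zezotovo

Vukaian: *yidutuvo > yidotovo > yizotovo > yezotovo > zezotovo  (by vowel merger, unconditioned shift, vowel merger, unconditioned shift)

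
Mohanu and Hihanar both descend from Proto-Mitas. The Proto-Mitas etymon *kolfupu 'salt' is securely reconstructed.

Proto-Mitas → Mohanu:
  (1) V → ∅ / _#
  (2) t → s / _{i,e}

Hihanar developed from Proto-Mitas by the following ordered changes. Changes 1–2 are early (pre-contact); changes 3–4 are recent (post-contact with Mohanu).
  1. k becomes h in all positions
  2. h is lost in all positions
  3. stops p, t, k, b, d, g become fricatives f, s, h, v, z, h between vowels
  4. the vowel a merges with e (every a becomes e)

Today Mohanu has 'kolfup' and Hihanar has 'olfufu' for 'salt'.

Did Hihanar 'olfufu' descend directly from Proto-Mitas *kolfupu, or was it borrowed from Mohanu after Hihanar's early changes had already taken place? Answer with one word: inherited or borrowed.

inherited

If inherited, *kolfupu would pass through all of Hihanar's changes:
Hihanar: *kolfupu
  kolfupu → holfupu   [unconditioned shift]
  holfupu → olfupu   [h-loss]
  olfupu → olfufu   [intervocalic lenition]
  olfufu (rule 4 does not apply)
  giving Hihanar olfufu.
If borrowed from Mohanu 'kolfup' after the early changes, it would undergo only the recent ones:
  rule 3 (intervocalic lenition): no change (kolfup)
  rule 4 (vowel merger): no change (kolfup)
  ⇒ as a loan: kolfup
Hihanar 'olfufu' matches the inherited outcome exactly, so it is an inherited cognate, not a loan.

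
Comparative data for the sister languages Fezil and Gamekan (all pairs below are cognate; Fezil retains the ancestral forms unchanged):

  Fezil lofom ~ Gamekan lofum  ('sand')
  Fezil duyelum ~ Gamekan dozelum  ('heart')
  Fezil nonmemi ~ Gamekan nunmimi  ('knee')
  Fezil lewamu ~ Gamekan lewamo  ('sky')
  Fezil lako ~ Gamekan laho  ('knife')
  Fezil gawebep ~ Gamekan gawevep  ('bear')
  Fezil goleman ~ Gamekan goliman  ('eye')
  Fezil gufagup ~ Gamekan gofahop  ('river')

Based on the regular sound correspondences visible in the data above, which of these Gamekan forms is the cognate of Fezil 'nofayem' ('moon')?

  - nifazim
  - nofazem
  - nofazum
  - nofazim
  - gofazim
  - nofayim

nofazim

duyelum ~ dozelum — Fezil y corresponds to Gamekan z between vowels (before a front vowel).
nonmemi ~ nunmimi, goleman ~ goliman — Fezil e corresponds to Gamekan i after a consonant, before a nasal.
Applying these to Fezil 'nofayem':
  nofayem → nofazem   (y→z between vowels (before a front vowel))
  nofazem → nofazim   (e→i after a consonant, before a nasal)
So the Gamekan cognate is 'nofazim'.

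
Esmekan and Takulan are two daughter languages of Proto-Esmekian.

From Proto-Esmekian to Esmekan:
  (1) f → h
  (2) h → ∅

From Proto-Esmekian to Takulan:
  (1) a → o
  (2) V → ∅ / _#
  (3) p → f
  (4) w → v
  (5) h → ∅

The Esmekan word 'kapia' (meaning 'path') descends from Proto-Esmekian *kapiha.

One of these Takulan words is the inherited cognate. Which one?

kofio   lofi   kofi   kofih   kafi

kofi

Takulan: start from *kapiha.
  rule 1 (vowel merger): kapiha → kopiho
  rule 2 (apocope): kopiho → kopih
  rule 3 (unconditioned shift): kopih → kofih
  rule 4: no change — kofih
  rule 5 (h-loss): kofih → kofi
  ⇒ Takulan kofi
Only 'kofi' matches the regular Takulan development of *kapiha.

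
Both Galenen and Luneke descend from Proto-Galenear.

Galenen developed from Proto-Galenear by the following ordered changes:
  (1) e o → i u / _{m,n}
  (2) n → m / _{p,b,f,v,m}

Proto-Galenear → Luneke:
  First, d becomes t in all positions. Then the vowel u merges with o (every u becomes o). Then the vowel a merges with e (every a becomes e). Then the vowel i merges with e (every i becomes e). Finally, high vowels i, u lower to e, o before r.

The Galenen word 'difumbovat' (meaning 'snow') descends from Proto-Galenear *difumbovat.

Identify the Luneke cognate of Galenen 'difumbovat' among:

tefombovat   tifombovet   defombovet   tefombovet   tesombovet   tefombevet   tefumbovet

tefombovet

Luneke: start from *difumbovat.
  rule 1 (unconditioned shift): difumbovat → tifumbovat
  rule 2 (vowel merger): tifumbovat → tifombovat
  rule 3 (vowel merger): tifombovat → tifombovet
  rule 4 (vowel merger): tifombovet → tefombovet
  rule 5: no change — tefombovet
  ⇒ Luneke tefombovet
Only 'tefombovet' matches the regular Luneke development of *difumbovat.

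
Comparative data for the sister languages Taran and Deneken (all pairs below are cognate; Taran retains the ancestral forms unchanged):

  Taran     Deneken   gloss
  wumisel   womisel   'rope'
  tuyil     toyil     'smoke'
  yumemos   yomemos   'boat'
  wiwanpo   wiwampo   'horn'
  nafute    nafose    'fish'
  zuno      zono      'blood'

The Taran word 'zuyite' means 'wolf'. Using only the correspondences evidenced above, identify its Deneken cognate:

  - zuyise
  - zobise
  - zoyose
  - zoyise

tuyil ~ toyil, nafute ~ nafose — Taran u corresponds to Deneken o after a consonant, before a consonant other than r, m, n, p, b, f, v.
nafute ~ nafose — Taran t corresponds to Deneken s between vowels (before a front vowel).
Applying these to Taran 'zuyite':
  zuyite → zoyite   (u→o after a consonant, before a consonant other than r, m, n, p, b, f, v)
  zoyite → zoyise   (t→s between vowels (before a front vowel))
So the Deneken cognate is 'zoyise'.

zoyise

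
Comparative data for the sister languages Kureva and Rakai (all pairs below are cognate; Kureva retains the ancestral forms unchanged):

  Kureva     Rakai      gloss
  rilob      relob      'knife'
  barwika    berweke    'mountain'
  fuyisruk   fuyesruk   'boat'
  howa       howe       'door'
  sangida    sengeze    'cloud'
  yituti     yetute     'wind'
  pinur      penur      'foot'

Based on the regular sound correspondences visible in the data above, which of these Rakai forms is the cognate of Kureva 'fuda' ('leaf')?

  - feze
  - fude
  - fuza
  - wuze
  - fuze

sangida ~ sengeze — Kureva d corresponds to Rakai z between vowels (before a back vowel).
barwika ~ berweke, howa ~ howe — Kureva a corresponds to Rakai e word-finally.
Applying these to Kureva 'fuda':
  fuda → fuza   (d→z between vowels (before a back vowel))
  fuza → fuze   (a→e word-finally)
So the Rakai cognate is 'fuze'.

fuze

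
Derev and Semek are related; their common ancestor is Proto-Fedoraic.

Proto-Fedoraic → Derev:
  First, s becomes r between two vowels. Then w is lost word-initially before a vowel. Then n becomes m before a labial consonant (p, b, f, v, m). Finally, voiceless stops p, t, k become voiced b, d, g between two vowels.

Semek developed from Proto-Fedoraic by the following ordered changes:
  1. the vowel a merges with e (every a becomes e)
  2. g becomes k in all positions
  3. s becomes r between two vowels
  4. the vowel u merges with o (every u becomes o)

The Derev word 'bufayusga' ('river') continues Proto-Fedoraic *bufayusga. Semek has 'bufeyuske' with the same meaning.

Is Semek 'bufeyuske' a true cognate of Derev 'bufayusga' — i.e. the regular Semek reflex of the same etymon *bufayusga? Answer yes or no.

Derive the expected Semek reflex of *bufayusga:
Semek: start from *bufayusga.
  rule 1 (vowel merger): bufayusga → bufeyusge
  rule 2 (unconditioned shift): bufeyusge → bufeyuske
  rule 3: no change — bufeyuske
  rule 4 (vowel merger): bufeyuske → bofeyoske
  ⇒ Semek bofeyoske
The regular Semek reflex would be 'bofeyoske', but the attested form is 'bufeyuske'. The correspondence is irregular, so they are not cognates (the Semek form has a different source).

no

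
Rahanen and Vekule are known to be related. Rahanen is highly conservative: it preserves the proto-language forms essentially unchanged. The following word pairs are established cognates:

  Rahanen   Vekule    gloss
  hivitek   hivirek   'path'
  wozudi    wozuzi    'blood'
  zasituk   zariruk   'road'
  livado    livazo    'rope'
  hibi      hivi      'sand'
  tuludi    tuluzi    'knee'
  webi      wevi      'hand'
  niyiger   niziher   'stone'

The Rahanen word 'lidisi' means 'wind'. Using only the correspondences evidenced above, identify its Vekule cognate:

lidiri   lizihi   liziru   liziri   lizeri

wozudi ~ wozuzi, tuludi ~ tuluzi — Rahanen d corresponds to Vekule z between vowels (before a front vowel).
zasituk ~ zariruk — Rahanen s corresponds to Vekule r between vowels (before a front vowel).
Applying these to Rahanen 'lidisi':
  lidisi → lizisi   (d→z between vowels (before a front vowel))
  lizisi → liziri   (s→r between vowels (before a front vowel))
So the Vekule cognate is 'liziri'.

liziri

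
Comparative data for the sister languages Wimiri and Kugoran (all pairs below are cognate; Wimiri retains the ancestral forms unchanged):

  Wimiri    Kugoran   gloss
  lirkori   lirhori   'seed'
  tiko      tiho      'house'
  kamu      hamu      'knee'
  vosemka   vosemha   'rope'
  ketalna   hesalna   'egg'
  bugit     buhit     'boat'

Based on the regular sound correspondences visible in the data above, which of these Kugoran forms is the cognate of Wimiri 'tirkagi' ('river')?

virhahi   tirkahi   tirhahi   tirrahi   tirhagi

tirhahi

vosemka ~ vosemha — Wimiri k corresponds to Kugoran h after a consonant, before a back vowel.
bugit ~ buhit — Wimiri g corresponds to Kugoran h between vowels (before a front vowel).
Applying these to Wimiri 'tirkagi':
  tirkagi → tirhagi   (k→h after a consonant, before a back vowel)
  tirhagi → tirhahi   (g→h between vowels (before a front vowel))
So the Kugoran cognate is 'tirhahi'.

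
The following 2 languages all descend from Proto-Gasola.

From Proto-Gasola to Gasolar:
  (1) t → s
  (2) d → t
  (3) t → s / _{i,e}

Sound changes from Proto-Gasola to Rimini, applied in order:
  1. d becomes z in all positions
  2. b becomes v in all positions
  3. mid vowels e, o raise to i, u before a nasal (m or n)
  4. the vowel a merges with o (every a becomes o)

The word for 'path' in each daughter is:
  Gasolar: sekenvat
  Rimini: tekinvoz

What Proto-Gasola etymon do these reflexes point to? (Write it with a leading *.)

Position 1: Gasolar has s, Rimini has t. Rimini preserves t here (none of its changes turn any other segment into t), so the proto-segment is *t.
Position 7: Gasolar has a, Rimini has o. Gasolar preserves a here (none of its changes turn any other segment into a), so the proto-segment is *a.
Position 4: Gasolar has e, Rimini has i. Gasolar preserves e here (none of its changes turn any other segment into e), so the proto-segment is *e.
This points to *tekenvad. Verify forward in each daughter:
Gasolar: *tekenvad > sekenvad > sekenvat  (by unconditioned shift, unconditioned shift)
Rimini: start from *tekenvad.
  rule 1 (unconditioned shift): tekenvad → tekenvaz
  rule 2: no change — tekenvaz
  rule 3 (pre-nasal raising): tekenvaz → tekinvaz
  rule 4 (vowel merger): tekinvaz → tekinvoz
  ⇒ Rimini tekinvoz
*tekenvad is the unique common source.

*tekenvad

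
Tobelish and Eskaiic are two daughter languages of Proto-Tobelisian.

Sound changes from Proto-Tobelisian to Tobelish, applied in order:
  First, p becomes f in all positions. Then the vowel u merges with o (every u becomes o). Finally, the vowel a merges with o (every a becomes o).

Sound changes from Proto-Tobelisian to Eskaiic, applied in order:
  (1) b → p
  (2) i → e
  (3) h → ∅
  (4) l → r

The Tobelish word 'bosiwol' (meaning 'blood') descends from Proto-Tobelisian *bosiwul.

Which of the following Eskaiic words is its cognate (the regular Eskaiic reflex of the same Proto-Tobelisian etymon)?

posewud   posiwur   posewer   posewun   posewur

Eskaiic: start from *bosiwul.
  rule 1 (unconditioned shift): bosiwul → posiwul
  rule 2 (vowel merger): posiwul → posewul
  rule 3: no change — posewul
  rule 4 (unconditioned shift): posewul → posewur
  ⇒ Eskaiic posewur
Only 'posewur' matches the regular Eskaiic development of *bosiwul.

posewur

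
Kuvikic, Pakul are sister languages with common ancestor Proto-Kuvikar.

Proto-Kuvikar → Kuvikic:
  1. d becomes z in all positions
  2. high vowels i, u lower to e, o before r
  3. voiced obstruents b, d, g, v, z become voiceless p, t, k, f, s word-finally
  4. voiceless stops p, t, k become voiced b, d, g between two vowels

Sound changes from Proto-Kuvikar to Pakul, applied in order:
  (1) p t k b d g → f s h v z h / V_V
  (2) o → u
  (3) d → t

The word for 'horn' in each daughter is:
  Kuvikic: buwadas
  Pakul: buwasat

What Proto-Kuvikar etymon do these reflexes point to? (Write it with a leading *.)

*buwatad

Position 7: Kuvikic has s, Pakul has t. Taking the neighbouring segments as reconstructed: Kuvikic s could go back to *d or *s or *z; Pakul t could go back to *t or *d — the one source consistent with every daughter is *d.
Position 5: Kuvikic has d, Pakul has s. In Kuvikic, d can only continue *t, so the proto-segment is *t.
Verify the candidate proto-form against each daughter:
Kuvikic: *buwatad
  buwatad → buwataz   [unconditioned shift]
  buwataz (rule 2 does not apply)
  buwataz → buwatas   [final devoicing]
  buwatas → buwadas   [intervocalic voicing]
  giving Kuvikic buwadas.
Pakul: *buwatad > buwasad > buwasat  (by intervocalic lenition, unconditioned shift)
No other proto-form is consistent with every reflex, so the reconstruction is *buwatad.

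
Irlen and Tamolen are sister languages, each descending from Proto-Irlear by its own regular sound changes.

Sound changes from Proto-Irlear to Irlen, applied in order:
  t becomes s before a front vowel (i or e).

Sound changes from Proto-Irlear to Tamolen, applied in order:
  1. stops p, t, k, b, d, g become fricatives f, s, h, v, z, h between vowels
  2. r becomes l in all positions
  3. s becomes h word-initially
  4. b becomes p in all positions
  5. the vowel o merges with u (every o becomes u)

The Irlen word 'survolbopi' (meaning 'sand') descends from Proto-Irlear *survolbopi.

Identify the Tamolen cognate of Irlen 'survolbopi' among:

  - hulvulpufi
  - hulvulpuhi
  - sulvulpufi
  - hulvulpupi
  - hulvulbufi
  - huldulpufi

hulvulpufi

Tamolen: *survolbopi > survolbofi > sulvolbofi > hulvolbofi > hulvolpofi > hulvulpufi  (by intervocalic lenition, unconditioned shift, debuccalisation, unconditioned shift, vowel merger)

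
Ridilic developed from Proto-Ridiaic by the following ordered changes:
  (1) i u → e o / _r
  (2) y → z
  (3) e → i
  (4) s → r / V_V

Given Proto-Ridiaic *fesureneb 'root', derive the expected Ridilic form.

firorinib

Ridilic: start from *fesureneb.
  rule 1 (pre-rhotic lowering): fesureneb → fesoreneb
  rule 2: no change — fesoreneb
  rule 3 (vowel merger): fesoreneb → fisorinib
  rule 4 (rhotacism): fisorinib → firorinib
  ⇒ Ridilic firorinib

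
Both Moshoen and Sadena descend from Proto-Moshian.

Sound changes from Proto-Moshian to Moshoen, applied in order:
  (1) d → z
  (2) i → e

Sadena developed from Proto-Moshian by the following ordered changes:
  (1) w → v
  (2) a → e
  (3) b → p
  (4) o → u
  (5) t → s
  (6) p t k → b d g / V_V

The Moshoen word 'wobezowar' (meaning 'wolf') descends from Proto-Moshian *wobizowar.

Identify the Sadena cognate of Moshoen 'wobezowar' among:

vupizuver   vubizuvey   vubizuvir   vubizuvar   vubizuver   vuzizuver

Sadena: start from *wobizowar.
  rule 1 (unconditioned shift): wobizowar → vobizovar
  rule 2 (vowel merger): vobizovar → vobizover
  rule 3 (unconditioned shift): vobizover → vopizover
  rule 4 (vowel merger): vopizover → vupizuver
  rule 5: no change — vupizuver
  rule 6 (intervocalic voicing): vupizuver → vubizuver
  ⇒ Sadena vubizuver
Only 'vubizuver' matches the regular Sadena development of *wobizowar.

vubizuver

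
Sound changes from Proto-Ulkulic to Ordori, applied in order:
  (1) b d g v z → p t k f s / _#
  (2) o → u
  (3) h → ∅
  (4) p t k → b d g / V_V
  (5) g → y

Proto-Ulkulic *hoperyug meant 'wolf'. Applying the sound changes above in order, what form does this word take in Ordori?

uberyuk

Ordori: *hoperyug > hoperyuk > huperyuk > uperyuk > uberyuk  (by final devoicing, vowel merger, h-loss, intervocalic voicing)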